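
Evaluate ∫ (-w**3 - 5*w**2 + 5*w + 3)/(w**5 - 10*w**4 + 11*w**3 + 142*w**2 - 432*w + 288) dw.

-121*log(w - 6)/100 + 121*log(w - 4)/48 - 9*log(w - 3)/7 - log(w - 1)/75 - 33*log(w + 4)/2800 + C

Factor the denominator: (w - 6)*(w - 4)*(w - 3)*(w - 1)*(w + 4).
Partial-fraction decomposition: -33/(2800*(w + 4)) - 1/(75*(w - 1)) - 9/(7*(w - 3)) + 121/(48*(w - 4)) - 121/(100*(w - 6)).
Integrate each term: A/(w−a) contributes A·log|w−a|.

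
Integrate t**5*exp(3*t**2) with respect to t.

(9*t**4 - 6*t**2 + 2)*exp(3*t**2)/54 + C

Let u = t², du = 2t dt; rewrite as (1/2)∫ u^2·exp(3u) du.
Now integrate by parts 2 times.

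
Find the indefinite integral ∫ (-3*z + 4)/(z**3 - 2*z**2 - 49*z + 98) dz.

-17*log(z - 7)/70 + 2*log(z - 2)/45 + 25*log(z + 7)/126 + C

Factor the denominator: (z - 7)*(z - 2)*(z + 7).
Partial-fraction decomposition: 25/(126*(z + 7)) + 2/(45*(z - 2)) - 17/(70*(z - 7)).
Integrate each term: A/(z−a) contributes A·log|z−a|.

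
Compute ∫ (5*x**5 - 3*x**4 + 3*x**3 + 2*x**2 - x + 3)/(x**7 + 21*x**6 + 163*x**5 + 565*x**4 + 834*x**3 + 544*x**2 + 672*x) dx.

Factor the denominator: x*(x + 4)**2*(x + 6)*(x + 7)*(x**2 + 1).
Partial-fraction decomposition: (499*x + 1557)/(534650*(x**2 + 1)) - 92159/(3150*(x + 7)) + 14445/(296*(x + 6)) - 1627123/(83232*(x + 4)) + 6041/(408*(x + 4)**2) + 1/(224*x).
Integrate each term; A/(x−a) gives A·log|x−a|; the (Bx+D)/(x²+p²) term gives a log and an atan.

log(x)/224 - 1627123*log(x + 4)/83232 + 14445*log(x + 6)/296 - 92159*log(x + 7)/3150 + 499*log(x**2 + 1)/1069300 + 1557*atan(x)/534650 - 6041/(408*x + 1632) + C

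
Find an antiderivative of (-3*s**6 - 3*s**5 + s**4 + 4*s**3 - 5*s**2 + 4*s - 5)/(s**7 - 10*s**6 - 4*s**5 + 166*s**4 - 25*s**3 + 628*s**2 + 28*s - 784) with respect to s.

Factor the denominator: (s - 7)**2*(s - 1)*(s + 1)*(s + 4)*(s**2 + 4).
Partial-fraction decomposition: (11707*s - 55268)/(280900*(s**2 + 4)) - 77/(300*(s + 4)) + 17/(1920*(s + 1)) - 7/(1800*(s - 1)) - 9028271/(3235968*(s - 7)) - 36347/(2544*(s - 7)**2).
Integrate each term; A/(s−a) gives A·log|s−a|; the (Bs+D)/(s²+p²) term gives a log and an atan.

-9028271*log(s - 7)/3235968 - 7*log(s - 1)/1800 + 17*log(s + 1)/1920 - 77*log(s + 4)/300 + 11707*log(s**2 + 4)/561800 - 13817*atan(s/2)/140450 + 36347/(2544*s - 17808) + C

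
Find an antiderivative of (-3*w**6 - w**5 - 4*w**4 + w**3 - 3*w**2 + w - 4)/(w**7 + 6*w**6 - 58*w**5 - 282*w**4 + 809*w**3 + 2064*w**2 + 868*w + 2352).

Factor the denominator: (w - 6)*(w - 4)*(w + 2)*(w + 7)**2*(w**2 + 1).
Partial-fraction decomposition: -(79*w + 622)/(786250*(w**2 + 1)) - 51401601/(25561250*(w + 7)) + 69249/(7150*(w + 7)**2) - 1/(24*(w + 2)) + 3580/(6171*(w - 4)) - 76409/(50024*(w - 6)).
Integrate each term; A/(w−a) gives A·log|w−a|; the (Bw+D)/(w²+p²) term gives a log and an atan.

-76409*log(w - 6)/50024 + 3580*log(w - 4)/6171 - log(w + 2)/24 - 51401601*log(w + 7)/25561250 - 79*log(w**2 + 1)/1572500 - 311*atan(w)/393125 - 69249/(7150*w + 50050) + C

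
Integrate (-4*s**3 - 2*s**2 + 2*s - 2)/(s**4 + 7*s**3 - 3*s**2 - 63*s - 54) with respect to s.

-61*log(s - 3)/108 + log(s + 1)/20 + 41*log(s + 3)/18 - 778*log(s + 6)/135 + C

Factor the denominator: (s - 3)*(s + 1)*(s + 3)*(s + 6).
Partial-fraction decomposition: -778/(135*(s + 6)) + 41/(18*(s + 3)) + 1/(20*(s + 1)) - 61/(108*(s - 3)).
Integrate each term: A/(s−a) contributes A·log|s−a|.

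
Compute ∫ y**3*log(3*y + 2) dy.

Use integration by parts with u = log(3*y + 2), dv = y**3 dy.
Then du = 3/(3*y + 2) dy and v = y**4/4.

y**4*log(3*y + 2)/4 - y**4/16 + y**3/18 - y**2/18 + 2*y/27 - 4*log(3*y + 2)/81 + C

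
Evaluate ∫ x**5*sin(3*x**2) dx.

Let u = x², du = 2x dx; rewrite as (1/2)∫ u^2·sin(3u) du.
Now integrate by parts 2 times.

-x**4*cos(3*x**2)/6 + x**2*sin(3*x**2)/9 + cos(3*x**2)/27 + C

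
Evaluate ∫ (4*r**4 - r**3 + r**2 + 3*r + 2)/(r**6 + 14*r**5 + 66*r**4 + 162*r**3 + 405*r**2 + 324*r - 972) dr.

Factor the denominator: (r - 1)*(r + 3)*(r + 6)**2*(r**2 + 9).
Partial-fraction decomposition: (49*r - 402)/(810*(r**2 + 9)) + 3173/(6615*(r + 6)) + 1084/(189*(r + 6)**2) - 353/(648*(r + 3)) + 9/(1960*(r - 1)).
Integrate each term; A/(r−a) gives A·log|r−a|; the (Br+D)/(r²+p²) term gives a log and an atan.

9*log(r - 1)/1960 - 353*log(r + 3)/648 + 3173*log(r + 6)/6615 + 49*log(r**2 + 9)/1620 - 67*atan(r/3)/405 - 1084/(189*r + 1134) + C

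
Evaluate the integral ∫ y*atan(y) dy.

y**2*atan(y)/2 - y/2 + atan(y)/2 + C

Use integration by parts with u = arctan(y), dv = y dy.
Then du = 1/(y**2 + 1) dy.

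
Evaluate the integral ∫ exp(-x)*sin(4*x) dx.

Let I denote the integral. Integrate by parts with u = sin(4*x), dv = exp(-x) dx, so v = -exp(-x): I = -exp(-x)*sin(4*x) + 4·∫ exp(-x)*cos(4*x) dx.
Apply parts again with u = cos(4*x), dv = exp(-x) dx: ∫ exp(-x)*cos(4*x) dx = -exp(-x)*cos(4*x) − 4·I. Substituting back brings back I: I = -exp(-x)*sin(4*x) - 4*exp(-x)*cos(4*x) − 16·I.
Solving for I: (1 + 16)·I equals the remaining terms, so I = (1/17)·(-exp(-x)*sin(4*x) - 4*exp(-x)*cos(4*x)).

-exp(-x)*sin(4*x)/17 - 4*exp(-x)*cos(4*x)/17 + C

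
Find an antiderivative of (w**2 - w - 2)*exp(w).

(w**2 - 3*w + 1)*exp(w) + C

Use integration by parts with u = w**2 - w - 2, dv = exp(w) dw, so v = exp(w).
Apply parts 2 times (tabular method): alternate signs, differentiate u down to 0, integrate dv up.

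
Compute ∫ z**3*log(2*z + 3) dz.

z**4*log(2*z + 3)/4 - z**4/16 + z**3/8 - 9*z**2/32 + 27*z/32 - 81*log(2*z + 3)/64 + C

Use integration by parts with u = log(2*z + 3), dv = z**3 dz.
Then du = 2/(2*z + 3) dz and v = z**4/4.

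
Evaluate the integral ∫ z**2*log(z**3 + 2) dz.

Let u = z**3 + 2, so du = (3*z**2) dz.
The integral becomes (1/3)·∫ log(u) du; integrate by parts with u′=log(u), dv′=du.

z**3*log(z**3 + 2)/3 - z**3/3 + 2*log(z**3 + 2)/3 + C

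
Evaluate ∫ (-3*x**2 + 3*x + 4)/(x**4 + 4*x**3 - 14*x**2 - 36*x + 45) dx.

-7*log(x - 3)/48 - log(x - 1)/12 - 2*log(x + 3)/3 + 43*log(x + 5)/48 + C

Factor the denominator: (x - 3)*(x - 1)*(x + 3)*(x + 5).
Partial-fraction decomposition: 43/(48*(x + 5)) - 2/(3*(x + 3)) - 1/(12*(x - 1)) - 7/(48*(x - 3)).
Integrate each term: A/(x−a) contributes A·log|x−a|.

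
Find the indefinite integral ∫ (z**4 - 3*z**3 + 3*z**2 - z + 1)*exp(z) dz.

(z**4 - 7*z**3 + 24*z**2 - 49*z + 50)*exp(z) + C

Use integration by parts with u = z**4 - 3*z**3 + 3*z**2 - z + 1, dv = exp(z) dz, so v = exp(z).
Apply parts 4 times (tabular method): alternate signs, differentiate u down to 0, integrate dv up.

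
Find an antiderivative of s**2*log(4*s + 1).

s**3*log(4*s + 1)/3 - s**3/9 + s**2/24 - s/48 + log(4*s + 1)/192 + C

Use integration by parts with u = log(4*s + 1), dv = s**2 ds.
Then du = 4/(4*s + 1) ds and v = s**3/3.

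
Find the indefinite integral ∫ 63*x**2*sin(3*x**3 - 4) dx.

-7*cos(3*x**3 - 4) + C

Let u = 3*x**3 - 4, so du = (9*x**2) dx.
Rewriting, the integral becomes 7·∫ sin(u) du = 7·-cos(u).
Substituting back, u = 3*x**3 - 4.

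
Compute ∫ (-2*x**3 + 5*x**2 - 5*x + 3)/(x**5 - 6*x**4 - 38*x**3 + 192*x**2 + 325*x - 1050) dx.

-473*log(x - 7)/1200 + 49*log(x - 5)/160 - log(x - 2)/175 - 117*log(x + 3)/800 + 403*log(x + 5)/1680 + C

Factor the denominator: (x - 7)*(x - 5)*(x - 2)*(x + 3)*(x + 5).
Partial-fraction decomposition: 403/(1680*(x + 5)) - 117/(800*(x + 3)) - 1/(175*(x - 2)) + 49/(160*(x - 5)) - 473/(1200*(x - 7)).
Integrate each term: A/(x−a) contributes A·log|x−a|.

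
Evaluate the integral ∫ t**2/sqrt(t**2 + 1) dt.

t*sqrt(t**2 + 1)/2 - log(t + sqrt(t**2 + 1))/2 + C

Substitute t = tan(θ), so dt = sec(θ)^2 dθ and the radical becomes sqrt(t**2 + 1) = sec(θ) by the Pythagorean identity.
Integrate the resulting trig expression in θ, then back-substitute tan(θ) = t, sec(θ) = sqrt(t**2 + 1) (absorbing any constant into C).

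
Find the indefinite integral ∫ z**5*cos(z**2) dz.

z**4*sin(z**2)/2 + z**2*cos(z**2) - sin(z**2) + C

Let u = z², du = 2z dz; rewrite as (1/2)∫ u^2·cos(1u) du.
Now integrate by parts 2 times.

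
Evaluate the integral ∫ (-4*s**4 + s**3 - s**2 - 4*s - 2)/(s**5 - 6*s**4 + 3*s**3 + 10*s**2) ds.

-17*log(s)/50 - 1211*log(s - 5)/225 + 35*log(s - 2)/18 - 2*log(s + 1)/9 + 1/(5*s) + C

Factor the denominator: s**2*(s - 5)*(s - 2)*(s + 1).
Partial-fraction decomposition: -2/(9*(s + 1)) + 35/(18*(s - 2)) - 1211/(225*(s - 5)) - 17/(50*s) - 1/(5*s**2).
Integrate each term; A/(s−a) gives A·log|s−a|; A/(s−a)² gives −A/(s−a).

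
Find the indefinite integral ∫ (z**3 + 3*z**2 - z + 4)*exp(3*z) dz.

(9*z**3 + 18*z**2 - 21*z + 43)*exp(3*z)/27 + C

Use integration by parts with u = z**3 + 3*z**2 - z + 4, dv = exp(3*z) dz, so v = exp(3*z)/3.
Apply parts 3 times (tabular method): alternate signs, differentiate u down to 0, integrate dv up.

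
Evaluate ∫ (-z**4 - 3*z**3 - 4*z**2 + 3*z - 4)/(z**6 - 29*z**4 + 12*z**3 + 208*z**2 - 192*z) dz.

Factor the denominator: z*(z - 4)*(z - 3)*(z - 1)*(z + 4)**2.
Partial-fraction decomposition: 1527/(39200*(z + 4)) - 9/(70*(z + 4)**2) - 3/(50*(z - 1)) + 193/(294*(z - 3)) - 21/(32*(z - 4)) + 1/(48*z).
Integrate each term; A/(z−a) gives A·log|z−a|; A/(z−a)² gives −A/(z−a).

log(z)/48 - 21*log(z - 4)/32 + 193*log(z - 3)/294 - 3*log(z - 1)/50 + 1527*log(z + 4)/39200 + 9/(70*z + 280) + C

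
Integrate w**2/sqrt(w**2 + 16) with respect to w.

Substitute w = 4·tan(θ), so dw = 4·sec(θ)^2 dθ and the radical becomes sqrt(w**2 + 16) = 4·sec(θ) by the Pythagorean identity.
Integrate the resulting trig expression in θ, then back-substitute tan(θ) = w/4, sec(θ) = sqrt(w**2 + 16)/4 (absorbing any constant into C).

w*sqrt(w**2 + 16)/2 - 8*log(w + sqrt(w**2 + 16)) + C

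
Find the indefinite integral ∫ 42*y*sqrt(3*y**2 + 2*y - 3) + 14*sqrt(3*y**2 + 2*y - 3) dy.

Let u = 3*y**2 + 2*y - 3, so du = (6*y + 2) dy.
Rewriting, the integral becomes 7·∫ √u du = 7·(2/3)u^(3/2).
Substituting back, u = 3*y**2 + 2*y - 3.

14*(3*y**2 + 2*y - 3)**(3/2)/3 + C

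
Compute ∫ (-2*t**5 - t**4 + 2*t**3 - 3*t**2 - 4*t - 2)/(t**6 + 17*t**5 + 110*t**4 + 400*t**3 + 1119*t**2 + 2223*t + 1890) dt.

2*log(t + 2)/15 - 167*log(t + 3)/72 + 2659*log(t + 5)/204 - 15203*log(t + 7)/1160 + 572*log(t**2 + 9)/4437 - 388*atan(t/3)/4437 + C

Factor the denominator: (t + 2)*(t + 3)*(t + 5)*(t + 7)*(t**2 + 9).
Partial-fraction decomposition: 4*(286*t - 291)/(4437*(t**2 + 9)) - 15203/(1160*(t + 7)) + 2659/(204*(t + 5)) - 167/(72*(t + 3)) + 2/(15*(t + 2)).
Integrate each term; A/(t−a) gives A·log|t−a|; the (Bt+D)/(t²+p²) term gives a log and an atan.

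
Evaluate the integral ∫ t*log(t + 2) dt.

t**2*log(t + 2)/2 - t**2/4 + t - 2*log(t + 2) + C

Use integration by parts with u = log(t + 2), dv = t dt.
Then du = 1/(t + 2) dt and v = t**2/2.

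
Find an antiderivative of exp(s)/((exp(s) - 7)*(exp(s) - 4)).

log(exp(s) - 7)/3 - log(exp(s) - 4)/3 + C

Let u = e^s, du = e^s ds.
The integral becomes ∫ du/((u-4)(u-7)); decompose into partial fractions.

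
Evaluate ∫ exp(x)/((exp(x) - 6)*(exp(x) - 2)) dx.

log(exp(x) - 6)/4 - log(exp(x) - 2)/4 + C

Let u = e^x, du = e^x dx.
The integral becomes ∫ du/((u-2)(u-6)); decompose into partial fractions.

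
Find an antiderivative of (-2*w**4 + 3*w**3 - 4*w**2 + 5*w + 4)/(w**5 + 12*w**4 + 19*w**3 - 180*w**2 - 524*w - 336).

Factor the denominator: (w - 4)*(w + 1)*(w + 2)*(w + 6)*(w + 7).
Partial-fraction decomposition: -3029/(165*(w + 7)) + 341/(20*(w + 6)) - 13/(20*(w + 2)) + 1/(15*(w + 1)) - 6/(55*(w - 4)).
Integrate each term: A/(w−a) contributes A·log|w−a|.

-6*log(w - 4)/55 + log(w + 1)/15 - 13*log(w + 2)/20 + 341*log(w + 6)/20 - 3029*log(w + 7)/165 + C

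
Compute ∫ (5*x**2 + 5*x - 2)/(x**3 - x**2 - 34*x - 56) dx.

278*log(x - 7)/99 - 4*log(x + 2)/9 + 29*log(x + 4)/11 + C

Factor the denominator: (x - 7)*(x + 2)*(x + 4).
Partial-fraction decomposition: 29/(11*(x + 4)) - 4/(9*(x + 2)) + 278/(99*(x - 7)).
Integrate each term: A/(x−a) contributes A·log|x−a|.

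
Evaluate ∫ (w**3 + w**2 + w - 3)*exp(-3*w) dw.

(-9*w**3 - 18*w**2 - 21*w + 20)*exp(-3*w)/27 + C

Use integration by parts with u = w**3 + w**2 + w - 3, dv = exp(-3*w) dw, so v = -exp(-3*w)/3.
Apply parts 3 times (tabular method): alternate signs, differentiate u down to 0, integrate dv up.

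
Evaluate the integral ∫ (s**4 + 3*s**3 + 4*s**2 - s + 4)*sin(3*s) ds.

Use integration by parts with u = s**4 + 3*s**3 + 4*s**2 - s + 4, dv = sin(3*s) ds, so v = -cos(3*s)/3.
Apply parts 4 times (tabular method): alternate signs, differentiate u down to 0, integrate dv up.

-s**4*cos(3*s)/3 + 4*s**3*sin(3*s)/9 - s**3*cos(3*s) + s**2*sin(3*s) - 8*s**2*cos(3*s)/9 + 16*s*sin(3*s)/27 + s*cos(3*s) - sin(3*s)/3 - 92*cos(3*s)/81 + C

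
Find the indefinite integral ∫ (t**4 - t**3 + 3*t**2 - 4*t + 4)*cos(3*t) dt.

Use integration by parts with u = t**4 - t**3 + 3*t**2 - 4*t + 4, dv = cos(3*t) dt, so v = sin(3*t)/3.
Apply parts 4 times (tabular method): alternate signs, differentiate u down to 0, integrate dv up.

t**4*sin(3*t)/3 - t**3*sin(3*t)/3 + 4*t**3*cos(3*t)/9 + 5*t**2*sin(3*t)/9 - t**2*cos(3*t)/3 - 10*t*sin(3*t)/9 + 10*t*cos(3*t)/27 + 98*sin(3*t)/81 - 10*cos(3*t)/27 + C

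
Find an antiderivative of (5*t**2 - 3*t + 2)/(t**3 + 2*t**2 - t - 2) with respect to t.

Factor the denominator: (t - 1)*(t + 1)*(t + 2).
Partial-fraction decomposition: 28/(3*(t + 2)) - 5/(t + 1) + 2/(3*(t - 1)).
Integrate each term: A/(t−a) contributes A·log|t−a|.

2*log(t - 1)/3 - 5*log(t + 1) + 28*log(t + 2)/3 + C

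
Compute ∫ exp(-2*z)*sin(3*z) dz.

-2*exp(-2*z)*sin(3*z)/13 - 3*exp(-2*z)*cos(3*z)/13 + C

Let I denote the integral. Integrate by parts with u = sin(3*z), dv = exp(-2*z) dz, so v = -exp(-2*z)/2: I = -exp(-2*z)*sin(3*z)/2 + (3/2)·∫ exp(-2*z)*cos(3*z) dz.
Apply parts again with u = cos(3*z), dv = exp(-2*z) dz: ∫ exp(-2*z)*cos(3*z) dz = -exp(-2*z)*cos(3*z)/2 − (3/2)·I. Substituting back brings back I: I = -exp(-2*z)*sin(3*z)/2 - 3*exp(-2*z)*cos(3*z)/4 − (9/4)·I.
Solving for I: (1 + 9/4)·I equals the remaining terms, so I = (4/13)·(-exp(-2*z)*sin(3*z)/2 - 3*exp(-2*z)*cos(3*z)/4).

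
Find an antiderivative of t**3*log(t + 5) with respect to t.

Use integration by parts with u = log(t + 5), dv = t**3 dt.
Then du = 1/(t + 5) dt and v = t**4/4.

t**4*log(t + 5)/4 - t**4/16 + 5*t**3/12 - 25*t**2/8 + 125*t/4 - 625*log(t + 5)/4 + C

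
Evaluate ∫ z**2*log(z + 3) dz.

Use integration by parts with u = log(z + 3), dv = z**2 dz.
Then du = 1/(z + 3) dz and v = z**3/3.

z**3*log(z + 3)/3 - z**3/9 + z**2/2 - 3*z + 9*log(z + 3) + C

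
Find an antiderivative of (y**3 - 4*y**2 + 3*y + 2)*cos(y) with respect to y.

Use integration by parts with u = y**3 - 4*y**2 + 3*y + 2, dv = cos(y) dy, so v = sin(y).
Apply parts 3 times (tabular method): alternate signs, differentiate u down to 0, integrate dv up.

y**3*sin(y) - 4*y**2*sin(y) + 3*y**2*cos(y) - 3*y*sin(y) - 8*y*cos(y) + 10*sin(y) - 3*cos(y) + C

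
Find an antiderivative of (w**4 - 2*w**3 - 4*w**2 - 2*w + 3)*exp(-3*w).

(-27*w**4 + 18*w**3 + 126*w**2 + 138*w - 35)*exp(-3*w)/81 + C

Use integration by parts with u = w**4 - 2*w**3 - 4*w**2 - 2*w + 3, dv = exp(-3*w) dw, so v = -exp(-3*w)/3.
Apply parts 4 times (tabular method): alternate signs, differentiate u down to 0, integrate dv up.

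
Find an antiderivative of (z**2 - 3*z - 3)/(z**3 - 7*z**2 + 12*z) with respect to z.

Factor the denominator: z*(z - 4)*(z - 3).
Partial-fraction decomposition: 1/(z - 3) + 1/(4*(z - 4)) - 1/(4*z).
Integrate each term: A/(z−a) contributes A·log|z−a|.

-log(z)/4 + log(z - 4)/4 + log(z - 3) + C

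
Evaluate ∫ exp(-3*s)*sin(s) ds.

-3*exp(-3*s)*sin(s)/10 - exp(-3*s)*cos(s)/10 + C

Let I denote the integral. Integrate by parts with u = sin(s), dv = exp(-3*s) ds, so v = -exp(-3*s)/3: I = -exp(-3*s)*sin(s)/3 + (1/3)·∫ exp(-3*s)*cos(s) ds.
Apply parts again with u = cos(s), dv = exp(-3*s) ds: ∫ exp(-3*s)*cos(s) ds = -exp(-3*s)*cos(s)/3 − (1/3)·I. Substituting back brings back I: I = -exp(-3*s)*sin(s)/3 - exp(-3*s)*cos(s)/9 − (1/9)·I.
Solving for I: (1 + 1/9)·I equals the remaining terms, so I = (9/10)·(-exp(-3*s)*sin(s)/3 - exp(-3*s)*cos(s)/9).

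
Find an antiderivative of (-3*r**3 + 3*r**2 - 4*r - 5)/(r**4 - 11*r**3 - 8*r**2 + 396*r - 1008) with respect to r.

-305*log(r - 7)/13 + 569*log(r - 6)/24 - 11*log(r - 4)/4 - 155*log(r + 6)/312 + C

Factor the denominator: (r - 7)*(r - 6)*(r - 4)*(r + 6).
Partial-fraction decomposition: -155/(312*(r + 6)) - 11/(4*(r - 4)) + 569/(24*(r - 6)) - 305/(13*(r - 7)).
Integrate each term: A/(r−a) contributes A·log|r−a|.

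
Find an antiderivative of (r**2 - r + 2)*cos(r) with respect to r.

r**2*sin(r) - r*sin(r) + 2*r*cos(r) - cos(r) + C

Use integration by parts with u = r**2 - r + 2, dv = cos(r) dr, so v = sin(r).
Apply parts 2 times (tabular method): alternate signs, differentiate u down to 0, integrate dv up.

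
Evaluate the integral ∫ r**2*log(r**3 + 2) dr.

r**3*log(r**3 + 2)/3 - r**3/3 + 2*log(r**3 + 2)/3 + C

Let u = r**3 + 2, so du = (3*r**2) dr.
The integral becomes (1/3)·∫ log(u) du; integrate by parts with u′=log(u), dv′=du.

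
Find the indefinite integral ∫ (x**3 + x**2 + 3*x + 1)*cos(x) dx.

Use integration by parts with u = x**3 + x**2 + 3*x + 1, dv = cos(x) dx, so v = sin(x).
Apply parts 3 times (tabular method): alternate signs, differentiate u down to 0, integrate dv up.

x**3*sin(x) + x**2*sin(x) + 3*x**2*cos(x) - 3*x*sin(x) + 2*x*cos(x) - sin(x) - 3*cos(x) + C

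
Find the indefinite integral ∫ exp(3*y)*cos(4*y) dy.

4*exp(3*y)*sin(4*y)/25 + 3*exp(3*y)*cos(4*y)/25 + C

Let I denote the integral. Integrate by parts with u = cos(4*y), dv = exp(3*y) dy, so v = exp(3*y)/3: I = exp(3*y)*cos(4*y)/3 + (4/3)·∫ exp(3*y)*sin(4*y) dy.
Apply parts again with u = sin(4*y), dv = exp(3*y) dy: ∫ exp(3*y)*sin(4*y) dy = exp(3*y)*sin(4*y)/3 − (4/3)·I. Substituting back brings back I: I = 4*exp(3*y)*sin(4*y)/9 + exp(3*y)*cos(4*y)/3 − (16/9)·I.
Solving for I: (1 + 16/9)·I equals the remaining terms, so I = (9/25)·(4*exp(3*y)*sin(4*y)/9 + exp(3*y)*cos(4*y)/3).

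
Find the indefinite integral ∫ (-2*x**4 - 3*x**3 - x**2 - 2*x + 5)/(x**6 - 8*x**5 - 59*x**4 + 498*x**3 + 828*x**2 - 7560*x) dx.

-log(x)/1512 - 151*log(x - 7)/28 + 20679*log(x - 6)/3872 - 59*log(x + 5)/484 + 151*log(x + 6)/864 - 3283/(792*x - 4752) + C

Factor the denominator: x*(x - 7)*(x - 6)**2*(x + 5)*(x + 6).
Partial-fraction decomposition: 151/(864*(x + 6)) - 59/(484*(x + 5)) + 20679/(3872*(x - 6)) + 3283/(792*(x - 6)**2) - 151/(28*(x - 7)) - 1/(1512*x).
Integrate each term; A/(x−a) gives A·log|x−a|; A/(x−a)² gives −A/(x−a).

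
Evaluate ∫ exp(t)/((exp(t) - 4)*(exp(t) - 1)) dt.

log(exp(t) - 4)/3 - log(exp(t) - 1)/3 + C

Let u = e^t, du = e^t dt.
The integral becomes ∫ du/((u-4)(u-1)); decompose into partial fractions.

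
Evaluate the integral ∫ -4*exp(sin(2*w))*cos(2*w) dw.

-2*exp(sin(2*w)) + C

Let u = sin(2*w), so du = (2*cos(2*w)) dw.
Rewriting, the integral becomes -2·∫ e^u du = -2·e^u.
Substituting back, u = sin(2*w).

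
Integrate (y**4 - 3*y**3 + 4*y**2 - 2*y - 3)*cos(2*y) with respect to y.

Use integration by parts with u = y**4 - 3*y**3 + 4*y**2 - 2*y - 3, dv = cos(2*y) dy, so v = sin(2*y)/2.
Apply parts 4 times (tabular method): alternate signs, differentiate u down to 0, integrate dv up.

y**4*sin(2*y)/2 - 3*y**3*sin(2*y)/2 + y**3*cos(2*y) + y**2*sin(2*y)/2 - 9*y**2*cos(2*y)/4 + 5*y*sin(2*y)/4 + y*cos(2*y)/2 - 7*sin(2*y)/4 + 5*cos(2*y)/8 + C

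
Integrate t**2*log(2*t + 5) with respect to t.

Use integration by parts with u = log(2*t + 5), dv = t**2 dt.
Then du = 2/(2*t + 5) dt and v = t**3/3.

t**3*log(2*t + 5)/3 - t**3/9 + 5*t**2/12 - 25*t/12 + 125*log(2*t + 5)/24 + C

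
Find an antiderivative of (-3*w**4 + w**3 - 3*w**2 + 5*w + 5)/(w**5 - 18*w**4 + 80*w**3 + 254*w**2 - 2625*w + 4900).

Factor the denominator: (w - 7)**2*(w - 5)*(w - 4)*(w + 5).
Partial-fraction decomposition: -419/(2592*(w + 5)) + 727/(81*(w - 4)) - 359/(8*(w - 5)) + 28565/(864*(w - 7)) - 6967/(72*(w - 7)**2).
Integrate each term; A/(w−a) gives A·log|w−a|; A/(w−a)² gives −A/(w−a).

28565*log(w - 7)/864 - 359*log(w - 5)/8 + 727*log(w - 4)/81 - 419*log(w + 5)/2592 + 6967/(72*w - 504) + C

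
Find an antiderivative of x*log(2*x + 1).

Use integration by parts with u = log(2*x + 1), dv = x dx.
Then du = 2/(2*x + 1) dx and v = x**2/2.

x**2*log(2*x + 1)/2 - x**2/4 + x/4 - log(2*x + 1)/8 + C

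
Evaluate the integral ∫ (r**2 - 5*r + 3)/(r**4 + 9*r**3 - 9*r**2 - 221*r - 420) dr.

log(r - 5)/288 - 27*log(r + 3)/32 + 13*log(r + 4)/9 - 29*log(r + 7)/48 + C

Factor the denominator: (r - 5)*(r + 3)*(r + 4)*(r + 7).
Partial-fraction decomposition: -29/(48*(r + 7)) + 13/(9*(r + 4)) - 27/(32*(r + 3)) + 1/(288*(r - 5)).
Integrate each term: A/(r−a) contributes A·log|r−a|.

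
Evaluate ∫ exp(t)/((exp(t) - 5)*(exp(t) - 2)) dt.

log(exp(t) - 5)/3 - log(exp(t) - 2)/3 + C

Let u = e^t, du = e^t dt.
The integral becomes ∫ du/((u-5)(u-2)); decompose into partial fractions.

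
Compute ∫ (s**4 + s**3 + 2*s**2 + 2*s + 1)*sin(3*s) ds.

Use integration by parts with u = s**4 + s**3 + 2*s**2 + 2*s + 1, dv = sin(3*s) ds, so v = -cos(3*s)/3.
Apply parts 4 times (tabular method): alternate signs, differentiate u down to 0, integrate dv up.

-s**4*cos(3*s)/3 + 4*s**3*sin(3*s)/9 - s**3*cos(3*s)/3 + s**2*sin(3*s)/3 - 2*s**2*cos(3*s)/9 + 4*s*sin(3*s)/27 - 4*s*cos(3*s)/9 + 4*sin(3*s)/27 - 23*cos(3*s)/81 + C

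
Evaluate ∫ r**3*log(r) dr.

r**4*log(r)/4 - r**4/16 + C

Use integration by parts with u = log(r), dv = r**3 dr.
Then du = 1/r dr and v = r**4/4.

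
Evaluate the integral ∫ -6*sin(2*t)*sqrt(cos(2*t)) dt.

Let u = cos(2*t), so du = (-2*sin(2*t)) dt.
Rewriting, the integral becomes 3·∫ √u du = 3·(2/3)u^(3/2).
Substituting back, u = cos(2*t).

2*cos(2*t)**(3/2) + C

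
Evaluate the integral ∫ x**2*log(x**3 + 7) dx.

Let u = x**3 + 7, so du = (3*x**2) dx.
The integral becomes (1/3)·∫ log(u) du; integrate by parts with u′=log(u), dv′=du.

x**3*log(x**3 + 7)/3 - x**3/3 + 7*log(x**3 + 7)/3 + C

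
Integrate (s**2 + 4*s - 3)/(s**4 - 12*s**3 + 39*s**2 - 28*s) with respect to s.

3*log(s)/28 + 37*log(s - 7)/63 - 29*log(s - 4)/36 + log(s - 1)/9 + C

Factor the denominator: s*(s - 7)*(s - 4)*(s - 1).
Partial-fraction decomposition: 1/(9*(s - 1)) - 29/(36*(s - 4)) + 37/(63*(s - 7)) + 3/(28*s).
Integrate each term: A/(s−a) contributes A·log|s−a|.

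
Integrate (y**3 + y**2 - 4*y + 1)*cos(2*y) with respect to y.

Use integration by parts with u = y**3 + y**2 - 4*y + 1, dv = cos(2*y) dy, so v = sin(2*y)/2.
Apply parts 3 times (tabular method): alternate signs, differentiate u down to 0, integrate dv up.

y**3*sin(2*y)/2 + y**2*sin(2*y)/2 + 3*y**2*cos(2*y)/4 - 11*y*sin(2*y)/4 + y*cos(2*y)/2 + sin(2*y)/4 - 11*cos(2*y)/8 + C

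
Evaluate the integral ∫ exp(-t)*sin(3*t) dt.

Let I denote the integral. Integrate by parts with u = sin(3*t), dv = exp(-t) dt, so v = -exp(-t): I = -exp(-t)*sin(3*t) + 3·∫ exp(-t)*cos(3*t) dt.
Apply parts again with u = cos(3*t), dv = exp(-t) dt: ∫ exp(-t)*cos(3*t) dt = -exp(-t)*cos(3*t) − 3·I. Substituting back brings back I: I = -exp(-t)*sin(3*t) - 3*exp(-t)*cos(3*t) − 9·I.
Solving for I: (1 + 9)·I equals the remaining terms, so I = (1/10)·(-exp(-t)*sin(3*t) - 3*exp(-t)*cos(3*t)).

-exp(-t)*sin(3*t)/10 - 3*exp(-t)*cos(3*t)/10 + C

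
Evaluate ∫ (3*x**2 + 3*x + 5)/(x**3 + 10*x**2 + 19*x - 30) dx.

Factor the denominator: (x - 1)*(x + 5)*(x + 6).
Partial-fraction decomposition: 95/(7*(x + 6)) - 65/(6*(x + 5)) + 11/(42*(x - 1)).
Integrate each term: A/(x−a) contributes A·log|x−a|.

11*log(x - 1)/42 - 65*log(x + 5)/6 + 95*log(x + 6)/7 + C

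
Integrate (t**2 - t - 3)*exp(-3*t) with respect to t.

(-9*t**2 + 3*t + 28)*exp(-3*t)/27 + C

Use integration by parts with u = t**2 - t - 3, dv = exp(-3*t) dt, so v = -exp(-3*t)/3.
Apply parts 2 times (tabular method): alternate signs, differentiate u down to 0, integrate dv up.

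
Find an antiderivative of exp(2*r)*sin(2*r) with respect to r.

Let I denote the integral. Integrate by parts with u = sin(2*r), dv = exp(2*r) dr, so v = exp(2*r)/2: I = exp(2*r)*sin(2*r)/2 − ∫ exp(2*r)*cos(2*r) dr.
Apply parts again with u = cos(2*r), dv = exp(2*r) dr: ∫ exp(2*r)*cos(2*r) dr = exp(2*r)*cos(2*r)/2 + I. Substituting back brings back I: I = exp(2*r)*sin(2*r)/2 - exp(2*r)*cos(2*r)/2 − I.
Solving for I: (1 + 1)·I equals the remaining terms, so I = (1/2)·(exp(2*r)*sin(2*r)/2 - exp(2*r)*cos(2*r)/2).

exp(2*r)*sin(2*r)/4 - exp(2*r)*cos(2*r)/4 + C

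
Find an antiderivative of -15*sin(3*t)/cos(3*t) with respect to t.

5*log(cos(3*t)) + C

Let u = cos(3*t), so du = (-3*sin(3*t)) dt.
Rewriting, the integral becomes 5·∫ 1/u du = 5·log(u).
Substituting back, u = cos(3*t).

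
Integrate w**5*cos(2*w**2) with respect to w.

Let u = w², du = 2w dw; rewrite as (1/2)∫ u^2·cos(2u) du.
Now integrate by parts 2 times.

w**4*sin(2*w**2)/4 + w**2*cos(2*w**2)/4 - sin(2*w**2)/8 + C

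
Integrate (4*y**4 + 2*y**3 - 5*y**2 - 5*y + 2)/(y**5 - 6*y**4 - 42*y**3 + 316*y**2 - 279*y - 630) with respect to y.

Factor the denominator: (y - 6)*(y - 5)*(y - 3)*(y + 1)*(y + 7).
Partial-fraction decomposition: 67/(72*(y + 7)) - 1/(252*(y + 1)) + 4/(3*(y - 3)) - 1301/(72*(y - 5)) + 416/(21*(y - 6)).
Integrate each term: A/(y−a) contributes A·log|y−a|.

416*log(y - 6)/21 - 1301*log(y - 5)/72 + 4*log(y - 3)/3 - log(y + 1)/252 + 67*log(y + 7)/72 + C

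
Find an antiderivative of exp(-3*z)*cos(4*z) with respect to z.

Let I denote the integral. Integrate by parts with u = cos(4*z), dv = exp(-3*z) dz, so v = -exp(-3*z)/3: I = -exp(-3*z)*cos(4*z)/3 − (4/3)·∫ exp(-3*z)*sin(4*z) dz.
Apply parts again with u = sin(4*z), dv = exp(-3*z) dz: ∫ exp(-3*z)*sin(4*z) dz = -exp(-3*z)*sin(4*z)/3 + (4/3)·I. Substituting back brings back I: I = 4*exp(-3*z)*sin(4*z)/9 - exp(-3*z)*cos(4*z)/3 − (16/9)·I.
Solving for I: (1 + 16/9)·I equals the remaining terms, so I = (9/25)·(4*exp(-3*z)*sin(4*z)/9 - exp(-3*z)*cos(4*z)/3).

4*exp(-3*z)*sin(4*z)/25 - 3*exp(-3*z)*cos(4*z)/25 + C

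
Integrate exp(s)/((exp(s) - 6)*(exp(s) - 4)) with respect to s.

log(exp(s) - 6)/2 - log(exp(s) - 4)/2 + C

Let u = e^s, du = e^s ds.
The integral becomes ∫ du/((u-4)(u-6)); decompose into partial fractions.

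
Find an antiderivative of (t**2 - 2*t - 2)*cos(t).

Use integration by parts with u = t**2 - 2*t - 2, dv = cos(t) dt, so v = sin(t).
Apply parts 2 times (tabular method): alternate signs, differentiate u down to 0, integrate dv up.

t**2*sin(t) - 2*t*sin(t) + 2*t*cos(t) - 4*sin(t) - 2*cos(t) + C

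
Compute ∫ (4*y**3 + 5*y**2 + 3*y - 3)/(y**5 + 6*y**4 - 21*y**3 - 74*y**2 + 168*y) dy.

Factor the denominator: y*(y - 3)*(y - 2)*(y + 4)*(y + 7).
Partial-fraction decomposition: -1151/(1890*(y + 7)) + 191/(504*(y + 4)) - 55/(108*(y - 2)) + 53/(70*(y - 3)) - 1/(56*y).
Integrate each term: A/(y−a) contributes A·log|y−a|.

-log(y)/56 + 53*log(y - 3)/70 - 55*log(y - 2)/108 + 191*log(y + 4)/504 - 1151*log(y + 7)/1890 + C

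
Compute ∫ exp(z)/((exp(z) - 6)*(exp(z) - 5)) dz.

log(exp(z) - 6) - log(exp(z) - 5) + C

Let u = e^z, du = e^z dz.
The integral becomes ∫ du/((u-5)(u-6)); decompose into partial fractions.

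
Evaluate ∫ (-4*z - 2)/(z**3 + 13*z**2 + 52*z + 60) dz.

log(z + 2)/2 - 6*log(z + 5) + 11*log(z + 6)/2 + C

Factor the denominator: (z + 2)*(z + 5)*(z + 6).
Partial-fraction decomposition: 11/(2*(z + 6)) - 6/(z + 5) + 1/(2*(z + 2)).
Integrate each term: A/(z−a) contributes A·log|z−a|.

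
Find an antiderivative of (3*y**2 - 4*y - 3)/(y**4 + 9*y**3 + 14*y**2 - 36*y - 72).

log(y - 2)/160 - 17*log(y + 2)/16 + 12*log(y + 3)/5 - 43*log(y + 6)/32 + C

Factor the denominator: (y - 2)*(y + 2)*(y + 3)*(y + 6).
Partial-fraction decomposition: -43/(32*(y + 6)) + 12/(5*(y + 3)) - 17/(16*(y + 2)) + 1/(160*(y - 2)).
Integrate each term: A/(y−a) contributes A·log|y−a|.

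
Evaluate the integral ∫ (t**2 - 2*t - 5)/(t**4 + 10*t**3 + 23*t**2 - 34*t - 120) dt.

Factor the denominator: (t - 2)*(t + 3)*(t + 4)*(t + 5).
Partial-fraction decomposition: -15/(7*(t + 5)) + 19/(6*(t + 4)) - 1/(t + 3) - 1/(42*(t - 2)).
Integrate each term: A/(t−a) contributes A·log|t−a|.

-log(t - 2)/42 - log(t + 3) + 19*log(t + 4)/6 - 15*log(t + 5)/7 + C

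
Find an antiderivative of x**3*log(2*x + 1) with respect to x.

x**4*log(2*x + 1)/4 - x**4/16 + x**3/24 - x**2/32 + x/32 - log(2*x + 1)/64 + C

Use integration by parts with u = log(2*x + 1), dv = x**3 dx.
Then du = 2/(2*x + 1) dx and v = x**4/4.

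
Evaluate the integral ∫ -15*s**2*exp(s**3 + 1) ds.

-5*exp(s**3 + 1) + C

Let u = s**3 + 1, so du = (3*s**2) ds.
Rewriting, the integral becomes -5·∫ e^u du = -5·e^u.
Substituting back, u = s**3 + 1.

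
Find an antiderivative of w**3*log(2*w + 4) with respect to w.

w**4*log(2*w + 4)/4 - w**4/16 + w**3/6 - w**2/2 + 2*w - 4*log(w + 2) + C

Use integration by parts with u = log(2*w + 4), dv = w**3 dw.
Then du = 2/(2*w + 4) dw and v = w**4/4.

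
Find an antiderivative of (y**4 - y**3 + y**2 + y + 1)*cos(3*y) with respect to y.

Use integration by parts with u = y**4 - y**3 + y**2 + y + 1, dv = cos(3*y) dy, so v = sin(3*y)/3.
Apply parts 4 times (tabular method): alternate signs, differentiate u down to 0, integrate dv up.

y**4*sin(3*y)/3 - y**3*sin(3*y)/3 + 4*y**3*cos(3*y)/9 - y**2*sin(3*y)/9 - y**2*cos(3*y)/3 + 5*y*sin(3*y)/9 - 2*y*cos(3*y)/27 + 29*sin(3*y)/81 + 5*cos(3*y)/27 + C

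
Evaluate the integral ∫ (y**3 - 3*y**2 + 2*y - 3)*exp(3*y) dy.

Use integration by parts with u = y**3 - 3*y**2 + 2*y - 3, dv = exp(3*y) dy, so v = exp(3*y)/3.
Apply parts 3 times (tabular method): alternate signs, differentiate u down to 0, integrate dv up.

(9*y**3 - 36*y**2 + 42*y - 41)*exp(3*y)/27 + C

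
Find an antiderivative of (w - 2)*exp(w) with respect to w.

(w - 3)*exp(w) + C

Use integration by parts with u = w - 2, dv = exp(w) dw, so v = exp(w).
Apply parts 1 times (tabular method): alternate signs, differentiate u down to 0, integrate dv up.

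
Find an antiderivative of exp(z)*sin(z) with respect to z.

exp(z)*sin(z)/2 - exp(z)*cos(z)/2 + C

Let I denote the integral. Integrate by parts with u = sin(z), dv = exp(z) dz, so v = exp(z): I = exp(z)*sin(z) − ∫ exp(z)*cos(z) dz.
Apply parts again with u = cos(z), dv = exp(z) dz: ∫ exp(z)*cos(z) dz = exp(z)*cos(z) + I. Substituting back brings back I: I = exp(z)*sin(z) - exp(z)*cos(z) − I.
Solving for I: (1 + 1)·I equals the remaining terms, so I = (1/2)·(exp(z)*sin(z) - exp(z)*cos(z)).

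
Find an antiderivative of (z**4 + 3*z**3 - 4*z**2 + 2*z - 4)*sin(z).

Use integration by parts with u = z**4 + 3*z**3 - 4*z**2 + 2*z - 4, dv = sin(z) dz, so v = -cos(z).
Apply parts 4 times (tabular method): alternate signs, differentiate u down to 0, integrate dv up.

-z**4*cos(z) + 4*z**3*sin(z) - 3*z**3*cos(z) + 9*z**2*sin(z) + 16*z**2*cos(z) - 32*z*sin(z) + 16*z*cos(z) - 16*sin(z) - 28*cos(z) + C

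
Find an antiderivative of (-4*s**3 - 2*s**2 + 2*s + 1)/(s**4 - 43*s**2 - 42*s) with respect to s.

-log(s)/42 - 1455*log(s - 7)/728 + log(s + 1)/40 - 781*log(s + 6)/390 + C

Factor the denominator: s*(s - 7)*(s + 1)*(s + 6).
Partial-fraction decomposition: -781/(390*(s + 6)) + 1/(40*(s + 1)) - 1455/(728*(s - 7)) - 1/(42*s).
Integrate each term: A/(s−a) contributes A·log|s−a|.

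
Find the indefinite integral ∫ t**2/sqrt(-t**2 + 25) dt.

-t*sqrt(-t**2 + 25)/2 + 25*asin(t/5)/2 + C

Substitute t = 5·sin(θ), so dt = 5·cos(θ) dθ and the radical becomes sqrt(-t**2 + 25) = 5·cos(θ) by the Pythagorean identity.
Integrate the resulting trig expression in θ, then back-substitute θ = asin(t/5), sin(θ) = t/5, cos(θ) = sqrt(-t**2 + 25)/5 (absorbing any constant into C).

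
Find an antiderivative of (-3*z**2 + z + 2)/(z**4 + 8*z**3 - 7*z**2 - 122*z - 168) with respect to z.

-log(z - 4)/11 + 2*log(z + 2)/5 - log(z + 3) + 38*log(z + 7)/55 + C

Factor the denominator: (z - 4)*(z + 2)*(z + 3)*(z + 7).
Partial-fraction decomposition: 38/(55*(z + 7)) - 1/(z + 3) + 2/(5*(z + 2)) - 1/(11*(z - 4)).
Integrate each term: A/(z−a) contributes A·log|z−a|.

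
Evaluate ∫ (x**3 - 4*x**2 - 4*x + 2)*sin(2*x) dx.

-x**3*cos(2*x)/2 + 3*x**2*sin(2*x)/4 + 2*x**2*cos(2*x) - 2*x*sin(2*x) + 11*x*cos(2*x)/4 - 11*sin(2*x)/8 - 2*cos(2*x) + C

Use integration by parts with u = x**3 - 4*x**2 - 4*x + 2, dv = sin(2*x) dx, so v = -cos(2*x)/2.
Apply parts 3 times (tabular method): alternate signs, differentiate u down to 0, integrate dv up.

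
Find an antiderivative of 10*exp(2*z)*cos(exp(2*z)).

5*sin(exp(2*z)) + C

Let u = exp(2*z), so du = (2*exp(2*z)) dz.
Rewriting, the integral becomes 5·∫ cos(u) du = 5·sin(u).
Substituting back, u = exp(2*z).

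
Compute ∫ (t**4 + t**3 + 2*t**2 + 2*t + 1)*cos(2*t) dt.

t**4*sin(2*t)/2 + t**3*sin(2*t)/2 + t**3*cos(2*t) - t**2*sin(2*t)/2 + 3*t**2*cos(2*t)/4 + t*sin(2*t)/4 - t*cos(2*t)/2 + 3*sin(2*t)/4 + cos(2*t)/8 + C

Use integration by parts with u = t**4 + t**3 + 2*t**2 + 2*t + 1, dv = cos(2*t) dt, so v = sin(2*t)/2.
Apply parts 4 times (tabular method): alternate signs, differentiate u down to 0, integrate dv up.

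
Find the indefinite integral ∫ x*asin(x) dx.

Use integration by parts with u = arcsin(x), dv = x dx.
Then du = 1/sqrt(-x**2 + 1) dx.

x**2*asin(x)/2 + x*sqrt(-x**2 + 1)/4 - asin(x)/4 + C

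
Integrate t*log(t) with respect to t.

t**2*log(t)/2 - t**2/4 + C

Use integration by parts with u = log(t), dv = t dt.
Then du = 1/t dt and v = t**2/2.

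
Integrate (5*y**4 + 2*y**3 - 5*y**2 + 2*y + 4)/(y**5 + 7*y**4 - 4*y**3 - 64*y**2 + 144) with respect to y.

Factor the denominator: (y - 2)**2*(y + 2)*(y + 3)*(y + 6).
Partial-fraction decomposition: 1465/(192*(y + 6)) - 304/(75*(y + 3)) + 11/(16*(y + 2)) + 1177/(1600*(y - 2)) + 21/(40*(y - 2)**2).
Integrate each term; A/(y−a) gives A·log|y−a|; A/(y−a)² gives −A/(y−a).

1177*log(y - 2)/1600 + 11*log(y + 2)/16 - 304*log(y + 3)/75 + 1465*log(y + 6)/192 - 21/(40*y - 80) + C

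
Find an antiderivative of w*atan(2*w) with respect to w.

w**2*atan(2*w)/2 - w/4 + atan(2*w)/8 + C

Use integration by parts with u = arctan(2*w), dv = w dw.
Then du = 2/(4*w**2 + 1) dw.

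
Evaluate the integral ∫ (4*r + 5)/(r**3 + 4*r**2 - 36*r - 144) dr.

Factor the denominator: (r - 6)*(r + 4)*(r + 6).
Partial-fraction decomposition: -19/(24*(r + 6)) + 11/(20*(r + 4)) + 29/(120*(r - 6)).
Integrate each term: A/(r−a) contributes A·log|r−a|.

29*log(r - 6)/120 + 11*log(r + 4)/20 - 19*log(r + 6)/24 + C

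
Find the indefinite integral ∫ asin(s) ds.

s*asin(s) + sqrt(-s**2 + 1) + C

Use integration by parts with u = arcsin(s), dv = ds.
Then du = 1/sqrt(-s**2 + 1) ds.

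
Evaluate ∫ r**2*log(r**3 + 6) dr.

r**3*log(r**3 + 6)/3 - r**3/3 + 2*log(r**3 + 6) + C

Let u = r**3 + 6, so du = (3*r**2) dr.
The integral becomes (1/3)·∫ log(u) du; integrate by parts with u′=log(u), dv′=du.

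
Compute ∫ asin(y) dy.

Use integration by parts with u = arcsin(y), dv = dy.
Then du = 1/sqrt(-y**2 + 1) dy.

y*asin(y) + sqrt(-y**2 + 1) + C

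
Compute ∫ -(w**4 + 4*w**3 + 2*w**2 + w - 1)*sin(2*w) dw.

Use integration by parts with u = w**4 + 4*w**3 + 2*w**2 + w - 1, dv = -sin(2*w) dw, so v = cos(2*w)/2.
Apply parts 4 times (tabular method): alternate signs, differentiate u down to 0, integrate dv up.

w**4*cos(2*w)/2 - w**3*sin(2*w) + 2*w**3*cos(2*w) - 3*w**2*sin(2*w) - w**2*cos(2*w)/2 + w*sin(2*w)/2 - 5*w*cos(2*w)/2 + 5*sin(2*w)/4 - cos(2*w)/4 + C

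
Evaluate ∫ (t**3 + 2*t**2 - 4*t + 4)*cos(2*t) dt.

Use integration by parts with u = t**3 + 2*t**2 - 4*t + 4, dv = cos(2*t) dt, so v = sin(2*t)/2.
Apply parts 3 times (tabular method): alternate signs, differentiate u down to 0, integrate dv up.

t**3*sin(2*t)/2 + t**2*sin(2*t) + 3*t**2*cos(2*t)/4 - 11*t*sin(2*t)/4 + t*cos(2*t) + 3*sin(2*t)/2 - 11*cos(2*t)/8 + C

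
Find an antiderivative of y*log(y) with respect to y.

Use integration by parts with u = log(y), dv = y dy.
Then du = 1/y dy and v = y**2/2.

y**2*log(y)/2 - y**2/4 + C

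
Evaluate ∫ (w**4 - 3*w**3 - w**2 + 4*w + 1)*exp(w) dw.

Use integration by parts with u = w**4 - 3*w**3 - w**2 + 4*w + 1, dv = exp(w) dw, so v = exp(w).
Apply parts 4 times (tabular method): alternate signs, differentiate u down to 0, integrate dv up.

(w**4 - 7*w**3 + 20*w**2 - 36*w + 37)*exp(w) + C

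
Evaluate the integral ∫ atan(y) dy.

Use integration by parts with u = arctan(y), dv = dy.
Then du = 1/(y**2 + 1) dy.

y*atan(y) - log(y**2 + 1)/2 + C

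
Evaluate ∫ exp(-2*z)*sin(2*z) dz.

-exp(-2*z)*sin(2*z)/4 - exp(-2*z)*cos(2*z)/4 + C

Let I denote the integral. Integrate by parts with u = sin(2*z), dv = exp(-2*z) dz, so v = -exp(-2*z)/2: I = -exp(-2*z)*sin(2*z)/2 + ∫ exp(-2*z)*cos(2*z) dz.
Apply parts again with u = cos(2*z), dv = exp(-2*z) dz: ∫ exp(-2*z)*cos(2*z) dz = -exp(-2*z)*cos(2*z)/2 − I. Substituting back brings back I: I = -exp(-2*z)*sin(2*z)/2 - exp(-2*z)*cos(2*z)/2 − I.
Solving for I: (1 + 1)·I equals the remaining terms, so I = (1/2)·(-exp(-2*z)*sin(2*z)/2 - exp(-2*z)*cos(2*z)/2).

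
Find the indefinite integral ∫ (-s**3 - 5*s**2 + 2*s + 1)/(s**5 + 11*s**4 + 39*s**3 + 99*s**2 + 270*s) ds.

Factor the denominator: s*(s + 5)*(s + 6)*(s**2 + 9).
Partial-fraction decomposition: -(137*s + 165)/(918*(s**2 + 9)) + 5/(54*(s + 6)) + 9/(170*(s + 5)) + 1/(270*s).
Integrate each term; A/(s−a) gives A·log|s−a|; the (Bs+D)/(s²+p²) term gives a log and an atan.

log(s)/270 + 9*log(s + 5)/170 + 5*log(s + 6)/54 - 137*log(s**2 + 9)/1836 - 55*atan(s/3)/918 + C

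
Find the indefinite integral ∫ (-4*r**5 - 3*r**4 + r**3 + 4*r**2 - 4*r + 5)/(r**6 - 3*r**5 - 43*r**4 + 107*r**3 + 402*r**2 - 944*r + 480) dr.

Factor the denominator: (r - 6)*(r - 4)*(r - 1)**2*(r + 4)*(r + 5).
Partial-fraction decomposition: -10625/(3564*(r + 5)) + 3349/(2000*(r + 4)) - 151/(2700*(r - 1)) - 1/(450*(r - 1)**2) + 4747/(1296*(r - 4)) - 34651/(5500*(r - 6)).
Integrate each term; A/(r−a) gives A·log|r−a|; A/(r−a)² gives −A/(r−a).

-34651*log(r - 6)/5500 + 4747*log(r - 4)/1296 - 151*log(r - 1)/2700 + 3349*log(r + 4)/2000 - 10625*log(r + 5)/3564 + 1/(450*r - 450) + C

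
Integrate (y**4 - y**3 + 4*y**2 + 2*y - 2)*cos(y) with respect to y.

y**4*sin(y) - y**3*sin(y) + 4*y**3*cos(y) - 8*y**2*sin(y) - 3*y**2*cos(y) + 8*y*sin(y) - 16*y*cos(y) + 14*sin(y) + 8*cos(y) + C

Use integration by parts with u = y**4 - y**3 + 4*y**2 + 2*y - 2, dv = cos(y) dy, so v = sin(y).
Apply parts 4 times (tabular method): alternate signs, differentiate u down to 0, integrate dv up.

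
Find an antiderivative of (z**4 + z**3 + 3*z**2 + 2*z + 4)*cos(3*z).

Use integration by parts with u = z**4 + z**3 + 3*z**2 + 2*z + 4, dv = cos(3*z) dz, so v = sin(3*z)/3.
Apply parts 4 times (tabular method): alternate signs, differentiate u down to 0, integrate dv up.

z**4*sin(3*z)/3 + z**3*sin(3*z)/3 + 4*z**3*cos(3*z)/9 + 5*z**2*sin(3*z)/9 + z**2*cos(3*z)/3 + 4*z*sin(3*z)/9 + 10*z*cos(3*z)/27 + 98*sin(3*z)/81 + 4*cos(3*z)/27 + C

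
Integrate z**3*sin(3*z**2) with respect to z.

Let u = z², du = 2z dz; rewrite as (1/2)∫ u^1·sin(3u) du.
Now integrate by parts 1 time.

-z**2*cos(3*z**2)/6 + sin(3*z**2)/18 + C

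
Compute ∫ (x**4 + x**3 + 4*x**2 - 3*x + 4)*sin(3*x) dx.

-x**4*cos(3*x)/3 + 4*x**3*sin(3*x)/9 - x**3*cos(3*x)/3 + x**2*sin(3*x)/3 - 8*x**2*cos(3*x)/9 + 16*x*sin(3*x)/27 + 11*x*cos(3*x)/9 - 11*sin(3*x)/27 - 92*cos(3*x)/81 + C

Use integration by parts with u = x**4 + x**3 + 4*x**2 - 3*x + 4, dv = sin(3*x) dx, so v = -cos(3*x)/3.
Apply parts 4 times (tabular method): alternate signs, differentiate u down to 0, integrate dv up.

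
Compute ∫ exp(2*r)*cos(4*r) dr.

Let I denote the integral. Integrate by parts with u = cos(4*r), dv = exp(2*r) dr, so v = exp(2*r)/2: I = exp(2*r)*cos(4*r)/2 + 2·∫ exp(2*r)*sin(4*r) dr.
Apply parts again with u = sin(4*r), dv = exp(2*r) dr: ∫ exp(2*r)*sin(4*r) dr = exp(2*r)*sin(4*r)/2 − 2·I. Substituting back brings back I: I = exp(2*r)*sin(4*r) + exp(2*r)*cos(4*r)/2 − 4·I.
Solving for I: (1 + 4)·I equals the remaining terms, so I = (1/5)·(exp(2*r)*sin(4*r) + exp(2*r)*cos(4*r)/2).

exp(2*r)*sin(4*r)/5 + exp(2*r)*cos(4*r)/10 + C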